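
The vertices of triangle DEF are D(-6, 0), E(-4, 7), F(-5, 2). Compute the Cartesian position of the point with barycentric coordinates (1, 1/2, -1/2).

(-11/2, 5/2)

G = 1·D + (1/2)·E + (-1/2)·F.
x-coordinate: 1·(-6) + (1/2)·(-4) + (-1/2)·(-5) = -11/2.
y-coordinate: 1·0 + (1/2)·7 + (-1/2)·2 = 5/2.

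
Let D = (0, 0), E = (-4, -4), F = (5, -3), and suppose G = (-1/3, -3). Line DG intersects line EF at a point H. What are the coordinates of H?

(-2/5, -18/5)

Barycentric coordinates of G with respect to DEF: (1/6, 1/2, 1/3).
On side EF the D-coordinate is zero; dropping G's D-weight 1/6 and renormalizing the remaining 1/2 : 1/3 gives weights 3/5, 2/5 on E, F.
H = (3/5)·(-4, -4) + (2/5)·(5, -3) = (-2/5, -18/5).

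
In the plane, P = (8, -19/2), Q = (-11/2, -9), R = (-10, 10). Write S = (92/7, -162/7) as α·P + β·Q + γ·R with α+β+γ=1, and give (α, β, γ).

(8/7, 4/7, -5/7)

Signed area of the reference triangle: [PQR] = ½·(8·(-9−10) + (-11/2)·(10−(-19/2)) + (-10)·(-19/2−(-9))) = ½·(-152 − 429/4 + 5) = -1017/8.
[SQR] = ½·((92/7)·(-9−10) + (-11/2)·(10−(-162/7)) + (-10)·(-162/7−(-9))) = ½·(-1748/7 − 1276/7 + 990/7) = -1017/7, so the P-coordinate is (-1017/7)/(-1017/8) = 8/7.
[PSR] = ½·(8·(-162/7−10) + (92/7)·(10−(-19/2)) + (-10)·(-19/2−(-162/7))) = ½·(-1856/7 + 1794/7 − 955/7) = -1017/14, so the Q-coordinate is 4/7.
[PQS] = ½·(8·(-9−(-162/7)) + (-11/2)·(-162/7−(-19/2)) + (92/7)·(-19/2−(-9))) = ½·(792/7 + 2101/28 − 46/7) = 5085/56, so the R-coordinate is -5/7.
Check: 8/7 + 4/7 − 5/7 = 1.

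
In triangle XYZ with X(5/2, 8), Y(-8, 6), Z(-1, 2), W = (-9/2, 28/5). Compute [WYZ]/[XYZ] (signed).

[XYZ] = ½·((5/2)·(6−2) + (-8)·(2−8) + (-1)·(8−6)) = ½·(10 + 48 − 2) = 28.
[WYZ] = ½·((-9/2)·(6−2) + (-8)·(2−(28/5)) + (-1)·(28/5−6)) = ½·(-18 + 144/5 + 2/5) = 28/5, so the ratio is (28/5)/28 = 1/5.

1/5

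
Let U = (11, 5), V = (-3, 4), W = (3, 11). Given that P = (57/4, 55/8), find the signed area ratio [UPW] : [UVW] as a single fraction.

[UVW] = ½·(11·(4−11) + (-3)·(11−5) + 3·(5−4)) = ½·(-77 − 18 + 3) = -46.
[UPW] = ½·(11·(55/8−11) + (57/4)·(11−5) + 3·(5−(55/8))) = ½·(-363/8 + 171/2 − 45/8) = 69/4, so the ratio is (69/4)/(-46) = -3/8.

-3/8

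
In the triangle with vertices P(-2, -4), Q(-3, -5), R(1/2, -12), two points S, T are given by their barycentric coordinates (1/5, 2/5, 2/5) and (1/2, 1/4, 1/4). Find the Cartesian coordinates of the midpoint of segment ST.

Barycentric coordinates of the midpoint are the average: (7/20, 13/40, 13/40).
Converting: (7/20)·P + (13/40)·Q + (13/40)·R = (-121/80, -277/40).

(-121/80, -277/40)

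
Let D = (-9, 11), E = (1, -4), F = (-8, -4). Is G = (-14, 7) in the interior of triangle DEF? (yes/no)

Barycentric coordinates of G: (11/15, -79/135, 23/27).
The three coordinates are positive, negative, positive; a point is interior exactly when all three are positive.

no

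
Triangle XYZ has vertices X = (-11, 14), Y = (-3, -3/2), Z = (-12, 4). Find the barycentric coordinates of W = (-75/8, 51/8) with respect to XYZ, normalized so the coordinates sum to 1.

Signed area of the reference triangle: [XYZ] = ½·((-11)·(-3/2−4) + (-3)·(4−14) + (-12)·(14−(-3/2))) = ½·(121/2 + 30 − 186) = -191/4.
[WYZ] = ½·((-75/8)·(-3/2−4) + (-3)·(4−(51/8)) + (-12)·(51/8−(-3/2))) = ½·(825/16 + 57/8 − 189/2) = -573/32, so the X-coordinate is (-573/32)/(-191/4) = 3/8.
[XWZ] = ½·((-11)·(51/8−4) + (-75/8)·(4−14) + (-12)·(14−(51/8))) = ½·(-209/8 + 375/4 − 183/2) = -191/16, so the Y-coordinate is 1/4.
[XYW] = ½·((-11)·(-3/2−(51/8)) + (-3)·(51/8−14) + (-75/8)·(14−(-3/2))) = ½·(693/8 + 183/8 − 2325/16) = -573/32, so the Z-coordinate is 3/8.
Check: 3/8 + 1/4 + 3/8 = 1.

(3/8, 1/4, 3/8)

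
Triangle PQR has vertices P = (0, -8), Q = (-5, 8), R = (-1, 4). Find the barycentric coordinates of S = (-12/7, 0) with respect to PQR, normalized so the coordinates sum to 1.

(3/7, 2/7, 2/7)

Signed area of the reference triangle: [PQR] = ½·(0·(8−4) + (-5)·(4−(-8)) + (-1)·(-8−8)) = ½·(0 − 60 + 16) = -22.
[SQR] = ½·((-12/7)·(8−4) + (-5)·(4−0) + (-1)·(0−8)) = ½·(-48/7 − 20 + 8) = -66/7, so the P-coordinate is (-66/7)/(-22) = 3/7.
[PSR] = ½·(0·(0−4) + (-12/7)·(4−(-8)) + (-1)·(-8−0)) = ½·(0 − 144/7 + 8) = -44/7, so the Q-coordinate is 2/7.
[PQS] = ½·(0·(8−0) + (-5)·(0−(-8)) + (-12/7)·(-8−8)) = ½·(0 − 40 + 192/7) = -44/7, so the R-coordinate is 2/7.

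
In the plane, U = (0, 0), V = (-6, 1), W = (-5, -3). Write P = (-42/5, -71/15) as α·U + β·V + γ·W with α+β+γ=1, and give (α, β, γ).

(-2/3, 1/15, 8/5)

Signed area of the reference triangle: [UVW] = ½·(0·(1−(-3)) + (-6)·(-3−0) + (-5)·(0−1)) = ½·(0 + 18 + 5) = 23/2.
[PVW] = ½·((-42/5)·(1−(-3)) + (-6)·(-3−(-71/15)) + (-5)·(-71/15−1)) = ½·(-168/5 − 52/5 + 86/3) = -23/3, so the U-coordinate is (-23/3)/(23/2) = -2/3.
[UPW] = ½·(0·(-71/15−(-3)) + (-42/5)·(-3−0) + (-5)·(0−(-71/15))) = ½·(0 + 126/5 − 71/3) = 23/30, so the V-coordinate is 1/15.
[UVP] = ½·(0·(1−(-71/15)) + (-6)·(-71/15−0) + (-42/5)·(0−1)) = ½·(0 + 142/5 + 42/5) = 92/5, so the W-coordinate is 8/5.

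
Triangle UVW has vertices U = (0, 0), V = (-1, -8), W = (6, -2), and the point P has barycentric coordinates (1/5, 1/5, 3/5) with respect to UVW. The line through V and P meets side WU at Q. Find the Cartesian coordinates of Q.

Line VP meets WU where the V-coordinate vanishes; zeroing P's V-weight and renormalizing leaves W, U-weights 3/5 : 1/5 → (3/4, 1/4).
So Q = (3/4)·W + (1/4)·U = (9/2, -3/2).

(9/2, -3/2)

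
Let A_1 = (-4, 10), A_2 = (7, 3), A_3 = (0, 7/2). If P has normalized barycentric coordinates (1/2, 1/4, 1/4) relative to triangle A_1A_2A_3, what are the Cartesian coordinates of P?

P = (1/2)·A_1 + (1/4)·A_2 + (1/4)·A_3.
x-coordinate: (1/2)·(-4) + (1/4)·7 + (1/4)·0 = -1/4.
y-coordinate: (1/2)·10 + (1/4)·3 + (1/4)·(7/2) = 53/8.

(-1/4, 53/8)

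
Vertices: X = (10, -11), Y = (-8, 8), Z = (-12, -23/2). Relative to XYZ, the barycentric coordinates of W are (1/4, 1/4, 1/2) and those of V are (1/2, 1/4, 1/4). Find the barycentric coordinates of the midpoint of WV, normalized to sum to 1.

Since both coordinate triples sum to 1, the midpoint's barycentrics are the componentwise average.
(1/4+1/2)/2 = 3/8; similarly 1/4 and 3/8.

(3/8, 1/4, 3/8)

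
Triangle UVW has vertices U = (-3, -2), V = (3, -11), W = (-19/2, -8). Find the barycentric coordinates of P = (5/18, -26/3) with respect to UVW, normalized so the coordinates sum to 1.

Signed area of the reference triangle: [UVW] = ½·((-3)·(-11−(-8)) + 3·(-8−(-2)) + (-19/2)·(-2−(-11))) = ½·(9 − 18 − 171/2) = -189/4.
[PVW] = ½·((5/18)·(-11−(-8)) + 3·(-8−(-26/3)) + (-19/2)·(-26/3−(-11))) = ½·(-5/6 + 2 − 133/6) = -21/2, so the U-coordinate is (-21/2)/(-189/4) = 2/9.
[UPW] = ½·((-3)·(-26/3−(-8)) + (5/18)·(-8−(-2)) + (-19/2)·(-2−(-26/3))) = ½·(2 − 5/3 − 190/3) = -63/2, so the V-coordinate is 2/3.
[UVP] = ½·((-3)·(-11−(-26/3)) + 3·(-26/3−(-2)) + (5/18)·(-2−(-11))) = ½·(7 − 20 + 5/2) = -21/4, so the W-coordinate is 1/9.

(2/9, 2/3, 1/9)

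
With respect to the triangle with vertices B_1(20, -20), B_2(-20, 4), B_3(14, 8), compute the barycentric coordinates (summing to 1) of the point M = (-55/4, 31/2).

(-3/8, 3/4, 5/8)

Signed area of the reference triangle: [B_1B_2B_3] = ½·(20·(4−8) + (-20)·(8−(-20)) + 14·(-20−4)) = ½·(-80 − 560 − 336) = -488.
[MB_2B_3] = ½·((-55/4)·(4−8) + (-20)·(8−(31/2)) + 14·(31/2−4)) = ½·(55 + 150 + 161) = 183, so the B_1-coordinate is 183/(-488) = -3/8.
[B_1MB_3] = ½·(20·(31/2−8) + (-55/4)·(8−(-20)) + 14·(-20−(31/2))) = ½·(150 − 385 − 497) = -366, so the B_2-coordinate is 3/4.
[B_1B_2M] = ½·(20·(4−(31/2)) + (-20)·(31/2−(-20)) + (-55/4)·(-20−4)) = ½·(-230 − 710 + 330) = -305, so the B_3-coordinate is 5/8.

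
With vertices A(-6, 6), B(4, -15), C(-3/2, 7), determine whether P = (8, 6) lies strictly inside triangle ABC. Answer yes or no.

no

Barycentric coordinates of P: (-37/19, 28/209, 588/209).
The three coordinates are negative, positive, positive; a point is interior exactly when all three are positive.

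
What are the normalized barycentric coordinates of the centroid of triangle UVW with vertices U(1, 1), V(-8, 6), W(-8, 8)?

(1/3, 1/3, 1/3)

The centroid is the average of the vertices, so each weight is 1/3.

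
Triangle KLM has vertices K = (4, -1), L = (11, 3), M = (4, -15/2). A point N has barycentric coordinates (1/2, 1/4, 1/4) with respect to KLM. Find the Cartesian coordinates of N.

N = (1/2)·K + (1/4)·L + (1/4)·M.
x-coordinate: (1/2)·4 + (1/4)·11 + (1/4)·4 = 23/4.
y-coordinate: (1/2)·(-1) + (1/4)·3 + (1/4)·(-15/2) = -13/8.

(23/4, -13/8)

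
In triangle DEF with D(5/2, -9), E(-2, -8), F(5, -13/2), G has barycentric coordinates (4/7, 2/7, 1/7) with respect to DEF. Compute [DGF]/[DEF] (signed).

The signed ratio [DGF]/[DEF] equals the barycentric coordinate of G at vertex E, which is 2/7.

2/7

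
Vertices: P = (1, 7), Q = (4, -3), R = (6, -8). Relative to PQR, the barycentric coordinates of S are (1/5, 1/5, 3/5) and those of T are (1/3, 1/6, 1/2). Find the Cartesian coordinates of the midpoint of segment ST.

(43/10, -37/12)

Barycentric coordinates of the midpoint are the average: (4/15, 11/60, 11/20).
Converting: (4/15)·P + (11/60)·Q + (11/20)·R = (43/10, -37/12).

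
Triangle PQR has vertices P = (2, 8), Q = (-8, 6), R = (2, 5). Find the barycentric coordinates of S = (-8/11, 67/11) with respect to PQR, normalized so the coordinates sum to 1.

Signed area of the reference triangle: [PQR] = ½·(2·(6−5) + (-8)·(5−8) + 2·(8−6)) = ½·(2 + 24 + 4) = 15.
[SQR] = ½·((-8/11)·(6−5) + (-8)·(5−(67/11)) + 2·(67/11−6)) = ½·(-8/11 + 96/11 + 2/11) = 45/11, so the P-coordinate is (45/11)/15 = 3/11.
[PSR] = ½·(2·(67/11−5) + (-8/11)·(5−8) + 2·(8−(67/11))) = ½·(24/11 + 24/11 + 42/11) = 45/11, so the Q-coordinate is 3/11.
[PQS] = ½·(2·(6−(67/11)) + (-8)·(67/11−8) + (-8/11)·(8−6)) = ½·(-2/11 + 168/11 − 16/11) = 75/11, so the R-coordinate is 5/11.
Check: 3/11 + 3/11 + 5/11 = 1.

(3/11, 3/11, 5/11)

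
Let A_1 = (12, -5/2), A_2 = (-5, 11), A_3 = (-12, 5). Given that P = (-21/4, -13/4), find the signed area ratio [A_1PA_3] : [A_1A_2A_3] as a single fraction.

-3/4

[A_1A_2A_3] = ½·(12·(11−5) + (-5)·(5−(-5/2)) + (-12)·(-5/2−11)) = ½·(72 − 75/2 + 162) = 393/4.
[A_1PA_3] = ½·(12·(-13/4−5) + (-21/4)·(5−(-5/2)) + (-12)·(-5/2−(-13/4))) = ½·(-99 − 315/8 − 9) = -1179/16, so the ratio is (-1179/16)/(393/4) = -3/4.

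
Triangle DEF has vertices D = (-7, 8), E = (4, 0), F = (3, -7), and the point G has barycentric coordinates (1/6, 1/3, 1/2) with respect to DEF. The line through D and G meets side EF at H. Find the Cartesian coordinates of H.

Line DG meets EF where the D-coordinate vanishes; zeroing G's D-weight and renormalizing leaves E, F-weights 1/3 : 1/2 → (2/5, 3/5).
So H = (2/5)·E + (3/5)·F = (17/5, -21/5).

(17/5, -21/5)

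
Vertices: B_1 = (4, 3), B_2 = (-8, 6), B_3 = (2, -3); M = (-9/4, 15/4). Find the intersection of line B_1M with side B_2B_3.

(-6, 21/5)

Barycentric coordinates of M with respect to B_1B_2B_3: (3/8, 1/2, 1/8).
On side B_2B_3 the B_1-coordinate is zero; dropping M's B_1-weight 3/8 and renormalizing the remaining 1/2 : 1/8 gives weights 4/5, 1/5 on B_2, B_3.
N = (4/5)·(-8, 6) + (1/5)·(2, -3) = (-6, 21/5).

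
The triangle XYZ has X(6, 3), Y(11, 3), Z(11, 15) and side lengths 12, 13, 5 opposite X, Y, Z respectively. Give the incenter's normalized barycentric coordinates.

(2/5, 13/30, 1/6)

The incenter has barycentric coordinates proportional to the opposite side lengths: (12 : 13 : 5).
Normalizing by 12+13+5 = 30 gives (2/5, 13/30, 1/6).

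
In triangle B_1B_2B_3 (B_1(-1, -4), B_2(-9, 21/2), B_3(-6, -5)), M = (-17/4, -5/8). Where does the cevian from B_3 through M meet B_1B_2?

Barycentric coordinates of M with respect to B_1B_2B_3: (1/2, 1/4, 1/4).
On side B_1B_2 the B_3-coordinate is zero; dropping M's B_3-weight 1/4 and renormalizing the remaining 1/2 : 1/4 gives weights 2/3, 1/3 on B_1, B_2.
N = (2/3)·(-1, -4) + (1/3)·(-9, 21/2) = (-11/3, 5/6).

(-11/3, 5/6)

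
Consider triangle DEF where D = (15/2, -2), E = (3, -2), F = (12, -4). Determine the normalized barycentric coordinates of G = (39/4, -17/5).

(1/10, 1/5, 7/10)

Signed area of the reference triangle: [DEF] = ½·((15/2)·(-2−(-4)) + 3·(-4−(-2)) + 12·(-2−(-2))) = ½·(15 − 6 + 0) = 9/2.
[GEF] = ½·((39/4)·(-2−(-4)) + 3·(-4−(-17/5)) + 12·(-17/5−(-2))) = ½·(39/2 − 9/5 − 84/5) = 9/20, so the D-coordinate is (9/20)/(9/2) = 1/10.
[DGF] = ½·((15/2)·(-17/5−(-4)) + (39/4)·(-4−(-2)) + 12·(-2−(-17/5))) = ½·(9/2 − 39/2 + 84/5) = 9/10, so the E-coordinate is 1/5.
[DEG] = ½·((15/2)·(-2−(-17/5)) + 3·(-17/5−(-2)) + (39/4)·(-2−(-2))) = ½·(21/2 − 21/5 + 0) = 63/20, so the F-coordinate is 7/10.
Check: 1/10 + 1/5 + 7/10 = 1.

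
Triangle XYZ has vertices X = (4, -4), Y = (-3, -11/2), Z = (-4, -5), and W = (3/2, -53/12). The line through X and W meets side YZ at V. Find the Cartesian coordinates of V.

Barycentric coordinates of W with respect to XYZ: (2/3, 1/6, 1/6).
On side YZ the X-coordinate is zero; dropping W's X-weight 2/3 and renormalizing the remaining 1/6 : 1/6 gives weights 1/2, 1/2 on Y, Z.
V = (1/2)·(-3, -11/2) + (1/2)·(-4, -5) = (-7/2, -21/4).

(-7/2, -21/4)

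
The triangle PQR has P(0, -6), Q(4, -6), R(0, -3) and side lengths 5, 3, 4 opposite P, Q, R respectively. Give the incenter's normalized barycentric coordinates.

(5/12, 1/4, 1/3)

The incenter has barycentric coordinates proportional to the opposite side lengths: (5 : 3 : 4).
Normalizing by 5+3+4 = 12 gives (5/12, 1/4, 1/3).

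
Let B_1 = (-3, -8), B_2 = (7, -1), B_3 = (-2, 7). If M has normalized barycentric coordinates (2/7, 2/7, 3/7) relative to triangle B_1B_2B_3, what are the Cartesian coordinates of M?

(2/7, 3/7)

M = (2/7)·B_1 + (2/7)·B_2 + (3/7)·B_3.
x-coordinate: (2/7)·(-3) + (2/7)·7 + (3/7)·(-2) = 2/7.
y-coordinate: (2/7)·(-8) + (2/7)·(-1) + (3/7)·7 = 3/7.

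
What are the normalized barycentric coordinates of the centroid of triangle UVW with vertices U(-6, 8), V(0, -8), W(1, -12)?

(1/3, 1/3, 1/3)

The centroid is the average of the vertices, so each weight is 1/3.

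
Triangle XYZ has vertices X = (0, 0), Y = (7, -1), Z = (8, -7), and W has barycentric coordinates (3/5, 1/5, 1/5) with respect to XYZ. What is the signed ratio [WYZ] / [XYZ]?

The signed ratio [WYZ]/[XYZ] equals the barycentric coordinate of W at vertex X, which is 3/5.

3/5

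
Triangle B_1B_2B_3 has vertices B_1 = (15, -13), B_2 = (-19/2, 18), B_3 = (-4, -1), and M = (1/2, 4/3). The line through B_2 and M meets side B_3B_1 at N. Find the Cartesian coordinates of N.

(11/2, -7)

Barycentric coordinates of M with respect to B_1B_2B_3: (1/3, 1/3, 1/3).
On side B_3B_1 the B_2-coordinate is zero; dropping M's B_2-weight 1/3 and renormalizing the remaining 1/3 : 1/3 gives weights 1/2, 1/2 on B_3, B_1.
N = (1/2)·(-4, -1) + (1/2)·(15, -13) = (11/2, -7).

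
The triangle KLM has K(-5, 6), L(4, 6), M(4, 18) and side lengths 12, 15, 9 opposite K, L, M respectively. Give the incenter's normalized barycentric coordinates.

The incenter has barycentric coordinates proportional to the opposite side lengths: (12 : 15 : 9).
Normalizing by 12+15+9 = 36 gives (1/3, 5/12, 1/4).

(1/3, 5/12, 1/4)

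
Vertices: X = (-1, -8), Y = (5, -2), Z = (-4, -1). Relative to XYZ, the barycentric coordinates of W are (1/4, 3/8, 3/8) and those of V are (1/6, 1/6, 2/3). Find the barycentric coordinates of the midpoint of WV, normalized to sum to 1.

Since both coordinate triples sum to 1, the midpoint's barycentrics are the componentwise average.
(1/4+1/6)/2 = 5/24; similarly 13/48 and 25/48.

(5/24, 13/48, 25/48)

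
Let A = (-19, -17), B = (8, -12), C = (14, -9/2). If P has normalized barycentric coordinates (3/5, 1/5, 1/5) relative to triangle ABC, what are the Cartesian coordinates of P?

(-7, -27/2)

P = (3/5)·A + (1/5)·B + (1/5)·C.
x-coordinate: (3/5)·(-19) + (1/5)·8 + (1/5)·14 = -7.
y-coordinate: (3/5)·(-17) + (1/5)·(-12) + (1/5)·(-9/2) = -27/2.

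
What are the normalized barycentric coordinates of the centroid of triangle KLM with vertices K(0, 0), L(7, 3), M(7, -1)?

(1/3, 1/3, 1/3)

The centroid is the average of the vertices, so each weight is 1/3.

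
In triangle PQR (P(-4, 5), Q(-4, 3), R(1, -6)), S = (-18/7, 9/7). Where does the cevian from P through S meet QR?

(-3/2, -3/2)

Barycentric coordinates of S with respect to PQR: (3/7, 2/7, 2/7).
On side QR the P-coordinate is zero; dropping S's P-weight 3/7 and renormalizing the remaining 2/7 : 2/7 gives weights 1/2, 1/2 on Q, R.
T = (1/2)·(-4, 3) + (1/2)·(1, -6) = (-3/2, -3/2).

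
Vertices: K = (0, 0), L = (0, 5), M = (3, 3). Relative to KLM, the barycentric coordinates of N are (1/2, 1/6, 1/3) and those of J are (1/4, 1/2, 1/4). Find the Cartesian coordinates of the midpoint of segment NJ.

Barycentric coordinates of the midpoint are the average: (3/8, 1/3, 7/24).
Converting: (3/8)·K + (1/3)·L + (7/24)·M = (7/8, 61/24).

(7/8, 61/24)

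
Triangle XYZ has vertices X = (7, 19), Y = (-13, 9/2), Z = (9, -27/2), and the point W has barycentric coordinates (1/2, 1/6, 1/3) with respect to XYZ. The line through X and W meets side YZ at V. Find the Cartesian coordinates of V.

(5/3, -15/2)

Line XW meets YZ where the X-coordinate vanishes; zeroing W's X-weight and renormalizing leaves Y, Z-weights 1/6 : 1/3 → (1/3, 2/3).
So V = (1/3)·Y + (2/3)·Z = (5/3, -15/2).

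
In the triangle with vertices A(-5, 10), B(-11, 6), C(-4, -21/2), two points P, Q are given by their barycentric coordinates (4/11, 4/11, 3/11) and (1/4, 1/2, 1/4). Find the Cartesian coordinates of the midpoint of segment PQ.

Barycentric coordinates of the midpoint are the average: (27/88, 19/44, 23/88).
Converting: (27/88)·A + (19/44)·B + (23/88)·C = (-645/88, 513/176).

(-645/88, 513/176)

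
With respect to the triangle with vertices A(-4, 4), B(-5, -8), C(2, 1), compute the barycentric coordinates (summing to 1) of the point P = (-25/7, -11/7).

(3/7, 3/7, 1/7)

Signed area of the reference triangle: [ABC] = ½·((-4)·(-8−1) + (-5)·(1−4) + 2·(4−(-8))) = ½·(36 + 15 + 24) = 75/2.
[PBC] = ½·((-25/7)·(-8−1) + (-5)·(1−(-11/7)) + 2·(-11/7−(-8))) = ½·(225/7 − 90/7 + 90/7) = 225/14, so the A-coordinate is (225/14)/(75/2) = 3/7.
[APC] = ½·((-4)·(-11/7−1) + (-25/7)·(1−4) + 2·(4−(-11/7))) = ½·(72/7 + 75/7 + 78/7) = 225/14, so the B-coordinate is 3/7.
[ABP] = ½·((-4)·(-8−(-11/7)) + (-5)·(-11/7−4) + (-25/7)·(4−(-8))) = ½·(180/7 + 195/7 − 300/7) = 75/14, so the C-coordinate is 1/7.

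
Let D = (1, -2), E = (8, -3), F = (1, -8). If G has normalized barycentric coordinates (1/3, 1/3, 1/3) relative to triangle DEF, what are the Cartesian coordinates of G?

G = (1/3)·D + (1/3)·E + (1/3)·F.
x-coordinate: (1/3)·1 + (1/3)·8 + (1/3)·1 = 10/3.
y-coordinate: (1/3)·(-2) + (1/3)·(-3) + (1/3)·(-8) = -13/3.

(10/3, -13/3)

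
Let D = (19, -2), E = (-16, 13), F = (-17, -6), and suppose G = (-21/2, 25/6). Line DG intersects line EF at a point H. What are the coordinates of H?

Barycentric coordinates of G with respect to DEF: (1/6, 1/2, 1/3).
On side EF the D-coordinate is zero; dropping G's D-weight 1/6 and renormalizing the remaining 1/2 : 1/3 gives weights 3/5, 2/5 on E, F.
H = (3/5)·(-16, 13) + (2/5)·(-17, -6) = (-82/5, 27/5).

(-82/5, 27/5)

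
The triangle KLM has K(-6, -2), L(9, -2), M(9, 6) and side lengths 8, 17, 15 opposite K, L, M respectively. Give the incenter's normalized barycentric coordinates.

(1/5, 17/40, 3/8)

The incenter has barycentric coordinates proportional to the opposite side lengths: (8 : 17 : 15).
Normalizing by 8+17+15 = 40 gives (1/5, 17/40, 3/8).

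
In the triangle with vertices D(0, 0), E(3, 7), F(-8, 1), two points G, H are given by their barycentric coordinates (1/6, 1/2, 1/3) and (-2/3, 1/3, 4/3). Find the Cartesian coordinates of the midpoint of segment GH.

(-65/12, 15/4)

Barycentric coordinates of the midpoint are the average: (-1/4, 5/12, 5/6).
Converting: (-1/4)·D + (5/12)·E + (5/6)·F = (-65/12, 15/4).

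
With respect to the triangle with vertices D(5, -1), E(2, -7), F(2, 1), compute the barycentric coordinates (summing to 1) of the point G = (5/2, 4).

Signed area of the reference triangle: [DEF] = ½·(5·(-7−1) + 2·(1−(-1)) + 2·(-1−(-7))) = ½·(-40 + 4 + 12) = -12.
[GEF] = ½·((5/2)·(-7−1) + 2·(1−4) + 2·(4−(-7))) = ½·(-20 − 6 + 22) = -2, so the D-coordinate is (-2)/(-12) = 1/6.
[DGF] = ½·(5·(4−1) + (5/2)·(1−(-1)) + 2·(-1−4)) = ½·(15 + 5 − 10) = 5, so the E-coordinate is -5/12.
[DEG] = ½·(5·(-7−4) + 2·(4−(-1)) + (5/2)·(-1−(-7))) = ½·(-55 + 10 + 15) = -15, so the F-coordinate is 5/4.
Check: 1/6 − 5/12 + 5/4 = 1.

(1/6, -5/12, 5/4)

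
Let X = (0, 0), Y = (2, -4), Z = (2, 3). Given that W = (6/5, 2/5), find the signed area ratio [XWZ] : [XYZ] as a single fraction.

1/5

[XYZ] = ½·(0·(-4−3) + 2·(3−0) + 2·(0−(-4))) = ½·(0 + 6 + 8) = 7.
[XWZ] = ½·(0·(2/5−3) + (6/5)·(3−0) + 2·(0−(2/5))) = ½·(0 + 18/5 − 4/5) = 7/5, so the ratio is (7/5)/7 = 1/5.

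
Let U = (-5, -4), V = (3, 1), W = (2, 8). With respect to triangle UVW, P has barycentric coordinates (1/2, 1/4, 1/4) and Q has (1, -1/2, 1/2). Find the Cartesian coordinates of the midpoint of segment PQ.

Barycentric coordinates of the midpoint are the average: (3/4, -1/8, 3/8).
Converting: (3/4)·U + (-1/8)·V + (3/8)·W = (-27/8, -1/8).

(-27/8, -1/8)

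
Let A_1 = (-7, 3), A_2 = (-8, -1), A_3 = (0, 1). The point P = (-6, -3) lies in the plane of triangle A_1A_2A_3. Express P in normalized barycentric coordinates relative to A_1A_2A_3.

(-2/3, 4/3, 1/3)

Signed area of the reference triangle: [A_1A_2A_3] = ½·((-7)·(-1−1) + (-8)·(1−3) + 0·(3−(-1))) = ½·(14 + 16 + 0) = 15.
[PA_2A_3] = ½·((-6)·(-1−1) + (-8)·(1−(-3)) + 0·(-3−(-1))) = ½·(12 − 32 + 0) = -10, so the A_1-coordinate is (-10)/15 = -2/3.
[A_1PA_3] = ½·((-7)·(-3−1) + (-6)·(1−3) + 0·(3−(-3))) = ½·(28 + 12 + 0) = 20, so the A_2-coordinate is 4/3.
[A_1A_2P] = ½·((-7)·(-1−(-3)) + (-8)·(-3−3) + (-6)·(3−(-1))) = ½·(-14 + 48 − 24) = 5, so the A_3-coordinate is 1/3.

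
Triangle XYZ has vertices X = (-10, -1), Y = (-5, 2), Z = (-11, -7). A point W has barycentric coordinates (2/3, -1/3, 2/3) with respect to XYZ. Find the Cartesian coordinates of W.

(-37/3, -6)

W = (2/3)·X + (-1/3)·Y + (2/3)·Z.
x-coordinate: (2/3)·(-10) + (-1/3)·(-5) + (2/3)·(-11) = -37/3.
y-coordinate: (2/3)·(-1) + (-1/3)·2 + (2/3)·(-7) = -6.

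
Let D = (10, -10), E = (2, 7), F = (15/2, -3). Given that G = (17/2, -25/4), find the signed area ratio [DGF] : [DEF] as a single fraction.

1/12

[DEF] = ½·(10·(7−(-3)) + 2·(-3−(-10)) + (15/2)·(-10−7)) = ½·(100 + 14 − 255/2) = -27/4.
[DGF] = ½·(10·(-25/4−(-3)) + (17/2)·(-3−(-10)) + (15/2)·(-10−(-25/4))) = ½·(-65/2 + 119/2 − 225/8) = -9/16, so the ratio is (-9/16)/(-27/4) = 1/12.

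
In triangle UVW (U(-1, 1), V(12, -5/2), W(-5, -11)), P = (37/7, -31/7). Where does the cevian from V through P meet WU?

(-11/3, -7)

Barycentric coordinates of P with respect to UVW: (1/7, 4/7, 2/7).
On side WU the V-coordinate is zero; dropping P's V-weight 4/7 and renormalizing the remaining 2/7 : 1/7 gives weights 2/3, 1/3 on W, U.
Q = (2/3)·(-5, -11) + (1/3)·(-1, 1) = (-11/3, -7).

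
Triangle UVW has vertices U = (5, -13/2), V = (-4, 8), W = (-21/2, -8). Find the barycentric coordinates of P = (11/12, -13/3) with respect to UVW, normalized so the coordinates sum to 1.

Signed area of the reference triangle: [UVW] = ½·(5·(8−(-8)) + (-4)·(-8−(-13/2)) + (-21/2)·(-13/2−8)) = ½·(80 + 6 + 609/4) = 953/8.
[PVW] = ½·((11/12)·(8−(-8)) + (-4)·(-8−(-13/3)) + (-21/2)·(-13/3−8)) = ½·(44/3 + 44/3 + 259/2) = 953/12, so the U-coordinate is (953/12)/(953/8) = 2/3.
[UPW] = ½·(5·(-13/3−(-8)) + (11/12)·(-8−(-13/2)) + (-21/2)·(-13/2−(-13/3))) = ½·(55/3 − 11/8 + 91/4) = 953/48, so the V-coordinate is 1/6.
[UVP] = ½·(5·(8−(-13/3)) + (-4)·(-13/3−(-13/2)) + (11/12)·(-13/2−8)) = ½·(185/3 − 26/3 − 319/24) = 953/48, so the W-coordinate is 1/6.
Check: 2/3 + 1/6 + 1/6 = 1.

(2/3, 1/6, 1/6)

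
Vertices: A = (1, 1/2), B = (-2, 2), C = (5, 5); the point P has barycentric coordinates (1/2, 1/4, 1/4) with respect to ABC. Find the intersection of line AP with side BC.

Line AP meets BC where the A-coordinate vanishes; zeroing P's A-weight and renormalizing leaves B, C-weights 1/4 : 1/4 → (1/2, 1/2).
So Q = (1/2)·B + (1/2)·C = (3/2, 7/2).

(3/2, 7/2)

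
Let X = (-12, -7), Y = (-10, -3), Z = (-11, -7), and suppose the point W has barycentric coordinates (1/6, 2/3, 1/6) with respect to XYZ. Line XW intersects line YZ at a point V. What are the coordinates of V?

Line XW meets YZ where the X-coordinate vanishes; zeroing W's X-weight and renormalizing leaves Y, Z-weights 2/3 : 1/6 → (4/5, 1/5).
So V = (4/5)·Y + (1/5)·Z = (-51/5, -19/5).

(-51/5, -19/5)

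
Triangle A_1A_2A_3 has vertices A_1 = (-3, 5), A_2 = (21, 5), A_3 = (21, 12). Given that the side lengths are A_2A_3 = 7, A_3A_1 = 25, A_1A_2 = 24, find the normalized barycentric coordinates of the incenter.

(1/8, 25/56, 3/7)

The incenter has barycentric coordinates proportional to the opposite side lengths: (7 : 25 : 24).
Normalizing by 7+25+24 = 56 gives (1/8, 25/56, 3/7).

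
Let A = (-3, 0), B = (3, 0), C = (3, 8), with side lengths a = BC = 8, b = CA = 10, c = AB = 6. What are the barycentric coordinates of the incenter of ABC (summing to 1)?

The incenter has barycentric coordinates proportional to the opposite side lengths: (8 : 10 : 6).
Normalizing by 8+10+6 = 24 gives (1/3, 5/12, 1/4).

(1/3, 5/12, 1/4)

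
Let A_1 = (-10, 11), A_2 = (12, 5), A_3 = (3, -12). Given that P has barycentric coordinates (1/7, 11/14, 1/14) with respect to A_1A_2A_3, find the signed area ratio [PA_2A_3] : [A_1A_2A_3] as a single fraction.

The signed ratio [PA_2A_3]/[A_1A_2A_3] equals the barycentric coordinate of P at vertex A_1, which is 1/7.

1/7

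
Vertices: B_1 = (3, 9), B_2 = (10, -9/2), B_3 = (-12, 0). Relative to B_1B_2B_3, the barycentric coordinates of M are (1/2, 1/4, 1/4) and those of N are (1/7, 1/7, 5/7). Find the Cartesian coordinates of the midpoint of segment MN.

Barycentric coordinates of the midpoint are the average: (9/28, 11/56, 27/56).
Converting: (9/28)·B_1 + (11/56)·B_2 + (27/56)·B_3 = (-20/7, 225/112).

(-20/7, 225/112)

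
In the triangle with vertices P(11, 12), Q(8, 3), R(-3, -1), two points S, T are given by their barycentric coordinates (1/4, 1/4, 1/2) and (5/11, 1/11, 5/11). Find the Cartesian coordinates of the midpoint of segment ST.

(335/88, 375/88)

Barycentric coordinates of the midpoint are the average: (31/88, 15/88, 21/44).
Converting: (31/88)·P + (15/88)·Q + (21/44)·R = (335/88, 375/88).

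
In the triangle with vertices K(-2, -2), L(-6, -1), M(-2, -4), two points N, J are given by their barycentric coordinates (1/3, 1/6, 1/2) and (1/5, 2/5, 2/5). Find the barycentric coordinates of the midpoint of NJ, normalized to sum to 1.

Since both coordinate triples sum to 1, the midpoint's barycentrics are the componentwise average.
(1/3+1/5)/2 = 4/15; similarly 17/60 and 9/20.

(4/15, 17/60, 9/20)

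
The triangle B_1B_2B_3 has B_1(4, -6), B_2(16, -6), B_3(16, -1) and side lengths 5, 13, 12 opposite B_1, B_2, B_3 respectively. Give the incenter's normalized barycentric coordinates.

The incenter has barycentric coordinates proportional to the opposite side lengths: (5 : 13 : 12).
Normalizing by 5+13+12 = 30 gives (1/6, 13/30, 2/5).

(1/6, 13/30, 2/5)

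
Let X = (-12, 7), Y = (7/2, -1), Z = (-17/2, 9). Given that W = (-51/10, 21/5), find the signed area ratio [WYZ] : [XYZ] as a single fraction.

[XYZ] = ½·((-12)·(-1−9) + (7/2)·(9−7) + (-17/2)·(7−(-1))) = ½·(120 + 7 − 68) = 59/2.
[WYZ] = ½·((-51/10)·(-1−9) + (7/2)·(9−(21/5)) + (-17/2)·(21/5−(-1))) = ½·(51 + 84/5 − 221/5) = 59/5, so the ratio is (59/5)/(59/2) = 2/5.

2/5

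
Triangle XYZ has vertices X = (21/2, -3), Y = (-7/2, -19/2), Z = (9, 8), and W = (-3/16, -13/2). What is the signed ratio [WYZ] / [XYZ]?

1/8

[XYZ] = ½·((21/2)·(-19/2−8) + (-7/2)·(8−(-3)) + 9·(-3−(-19/2))) = ½·(-735/4 − 77/2 + 117/2) = -655/8.
[WYZ] = ½·((-3/16)·(-19/2−8) + (-7/2)·(8−(-13/2)) + 9·(-13/2−(-19/2))) = ½·(105/32 − 203/4 + 27) = -655/64, so the ratio is (-655/64)/(-655/8) = 1/8.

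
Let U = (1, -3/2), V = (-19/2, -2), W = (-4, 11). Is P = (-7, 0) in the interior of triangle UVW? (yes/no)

yes

Barycentric coordinates of P: (86/535, 74/107, 79/535).
The three coordinates are positive, positive, positive; a point is interior exactly when all three are positive.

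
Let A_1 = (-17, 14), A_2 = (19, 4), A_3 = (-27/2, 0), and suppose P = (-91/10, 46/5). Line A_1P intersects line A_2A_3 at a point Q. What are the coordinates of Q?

Barycentric coordinates of P with respect to A_1A_2A_3: (3/5, 1/5, 1/5).
On side A_2A_3 the A_1-coordinate is zero; dropping P's A_1-weight 3/5 and renormalizing the remaining 1/5 : 1/5 gives weights 1/2, 1/2 on A_2, A_3.
Q = (1/2)·(19, 4) + (1/2)·(-27/2, 0) = (11/4, 2).

(11/4, 2)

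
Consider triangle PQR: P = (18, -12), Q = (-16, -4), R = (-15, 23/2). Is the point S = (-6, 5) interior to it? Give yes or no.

yes

Barycentric coordinates of S: (146/535, 3/535, 386/535).
The three coordinates are positive, positive, positive; a point is interior exactly when all three are positive.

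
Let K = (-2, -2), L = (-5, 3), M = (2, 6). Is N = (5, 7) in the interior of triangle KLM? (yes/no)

no

Barycentric coordinates of N: (1/22, -5/11, 31/22).
The three coordinates are positive, negative, positive; a point is interior exactly when all three are positive.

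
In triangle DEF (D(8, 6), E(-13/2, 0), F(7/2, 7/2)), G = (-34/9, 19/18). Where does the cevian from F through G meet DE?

Barycentric coordinates of G with respect to DEF: (1/9, 7/9, 1/9).
On side DE the F-coordinate is zero; dropping G's F-weight 1/9 and renormalizing the remaining 1/9 : 7/9 gives weights 1/8, 7/8 on D, E.
H = (1/8)·(8, 6) + (7/8)·(-13/2, 0) = (-75/16, 3/4).

(-75/16, 3/4)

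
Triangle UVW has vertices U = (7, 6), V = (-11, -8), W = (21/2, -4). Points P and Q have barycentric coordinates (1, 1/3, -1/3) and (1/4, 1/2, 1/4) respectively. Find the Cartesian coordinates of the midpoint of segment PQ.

(-31/48, 7/12)

Barycentric coordinates of the midpoint are the average: (5/8, 5/12, -1/24).
Converting: (5/8)·U + (5/12)·V + (-1/24)·W = (-31/48, 7/12).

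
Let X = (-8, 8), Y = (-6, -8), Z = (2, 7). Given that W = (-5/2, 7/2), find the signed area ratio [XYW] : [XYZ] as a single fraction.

[XYZ] = ½·((-8)·(-8−7) + (-6)·(7−8) + 2·(8−(-8))) = ½·(120 + 6 + 32) = 79.
[XYW] = ½·((-8)·(-8−(7/2)) + (-6)·(7/2−8) + (-5/2)·(8−(-8))) = ½·(92 + 27 − 40) = 79/2, so the ratio is (79/2)/79 = 1/2.

1/2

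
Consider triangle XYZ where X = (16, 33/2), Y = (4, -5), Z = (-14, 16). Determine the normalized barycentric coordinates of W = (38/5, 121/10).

Signed area of the reference triangle: [XYZ] = ½·(16·(-5−16) + 4·(16−(33/2)) + (-14)·(33/2−(-5))) = ½·(-336 − 2 − 301) = -639/2.
[WYZ] = ½·((38/5)·(-5−16) + 4·(16−(121/10)) + (-14)·(121/10−(-5))) = ½·(-798/5 + 78/5 − 1197/5) = -1917/10, so the X-coordinate is (-1917/10)/(-639/2) = 3/5.
[XWZ] = ½·(16·(121/10−16) + (38/5)·(16−(33/2)) + (-14)·(33/2−(121/10))) = ½·(-312/5 − 19/5 − 308/5) = -639/10, so the Y-coordinate is 1/5.
[XYW] = ½·(16·(-5−(121/10)) + 4·(121/10−(33/2)) + (38/5)·(33/2−(-5))) = ½·(-1368/5 − 88/5 + 817/5) = -639/10, so the Z-coordinate is 1/5.
Check: 3/5 + 1/5 + 1/5 = 1.

(3/5, 1/5, 1/5)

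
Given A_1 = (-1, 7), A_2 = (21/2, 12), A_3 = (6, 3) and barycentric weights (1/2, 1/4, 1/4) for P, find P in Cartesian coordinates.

P = (1/2)·A_1 + (1/4)·A_2 + (1/4)·A_3.
x-coordinate: (1/2)·(-1) + (1/4)·(21/2) + (1/4)·6 = 29/8.
y-coordinate: (1/2)·7 + (1/4)·12 + (1/4)·3 = 29/4.

(29/8, 29/4)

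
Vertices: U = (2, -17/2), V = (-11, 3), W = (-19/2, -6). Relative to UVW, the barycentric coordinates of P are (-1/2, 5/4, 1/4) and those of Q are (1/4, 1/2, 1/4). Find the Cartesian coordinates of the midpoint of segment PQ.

(-49/4, 35/16)

Barycentric coordinates of the midpoint are the average: (-1/8, 7/8, 1/4).
Converting: (-1/8)·U + (7/8)·V + (1/4)·W = (-49/4, 35/16).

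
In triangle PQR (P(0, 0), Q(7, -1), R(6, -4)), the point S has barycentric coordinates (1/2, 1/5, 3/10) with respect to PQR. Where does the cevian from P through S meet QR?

(32/5, -14/5)

Line PS meets QR where the P-coordinate vanishes; zeroing S's P-weight and renormalizing leaves Q, R-weights 1/5 : 3/10 → (2/5, 3/5).
So T = (2/5)·Q + (3/5)·R = (32/5, -14/5).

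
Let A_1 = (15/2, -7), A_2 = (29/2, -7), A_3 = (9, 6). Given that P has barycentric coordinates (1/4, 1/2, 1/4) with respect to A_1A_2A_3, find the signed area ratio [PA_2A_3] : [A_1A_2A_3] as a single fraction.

The signed ratio [PA_2A_3]/[A_1A_2A_3] equals the barycentric coordinate of P at vertex A_1, which is 1/4.

1/4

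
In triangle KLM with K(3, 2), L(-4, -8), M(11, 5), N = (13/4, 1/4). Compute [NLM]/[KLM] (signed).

1/2

[KLM] = ½·(3·(-8−5) + (-4)·(5−2) + 11·(2−(-8))) = ½·(-39 − 12 + 110) = 59/2.
[NLM] = ½·((13/4)·(-8−5) + (-4)·(5−(1/4)) + 11·(1/4−(-8))) = ½·(-169/4 − 19 + 363/4) = 59/4, so the ratio is (59/4)/(59/2) = 1/2.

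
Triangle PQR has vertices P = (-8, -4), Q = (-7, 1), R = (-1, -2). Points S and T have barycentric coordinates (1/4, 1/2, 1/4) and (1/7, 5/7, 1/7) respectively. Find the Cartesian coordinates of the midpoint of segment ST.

Barycentric coordinates of the midpoint are the average: (11/56, 17/28, 11/56).
Converting: (11/56)·P + (17/28)·Q + (11/56)·R = (-337/56, -4/7).

(-337/56, -4/7)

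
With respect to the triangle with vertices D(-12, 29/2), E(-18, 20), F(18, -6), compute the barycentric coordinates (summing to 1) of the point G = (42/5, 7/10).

Signed area of the reference triangle: [DEF] = ½·((-12)·(20−(-6)) + (-18)·(-6−(29/2)) + 18·(29/2−20)) = ½·(-312 + 369 − 99) = -21.
[GEF] = ½·((42/5)·(20−(-6)) + (-18)·(-6−(7/10)) + 18·(7/10−20)) = ½·(1092/5 + 603/5 − 1737/5) = -21/5, so the D-coordinate is (-21/5)/(-21) = 1/5.
[DGF] = ½·((-12)·(7/10−(-6)) + (42/5)·(-6−(29/2)) + 18·(29/2−(7/10))) = ½·(-402/5 − 861/5 + 1242/5) = -21/10, so the E-coordinate is 1/10.
[DEG] = ½·((-12)·(20−(7/10)) + (-18)·(7/10−(29/2)) + (42/5)·(29/2−20)) = ½·(-1158/5 + 1242/5 − 231/5) = -147/10, so the F-coordinate is 7/10.

(1/5, 1/10, 7/10)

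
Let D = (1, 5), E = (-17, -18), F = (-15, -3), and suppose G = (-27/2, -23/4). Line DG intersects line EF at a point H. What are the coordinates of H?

(-109/7, -51/7)

Barycentric coordinates of G with respect to DEF: (1/8, 1/4, 5/8).
On side EF the D-coordinate is zero; dropping G's D-weight 1/8 and renormalizing the remaining 1/4 : 5/8 gives weights 2/7, 5/7 on E, F.
H = (2/7)·(-17, -18) + (5/7)·(-15, -3) = (-109/7, -51/7).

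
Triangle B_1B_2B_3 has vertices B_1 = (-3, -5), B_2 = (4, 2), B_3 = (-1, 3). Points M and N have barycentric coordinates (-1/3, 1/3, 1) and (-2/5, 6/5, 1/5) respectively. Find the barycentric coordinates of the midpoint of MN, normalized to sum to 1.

(-11/30, 23/30, 3/5)

Since both coordinate triples sum to 1, the midpoint's barycentrics are the componentwise average.
(-1/3+-2/5)/2 = -11/30; similarly 23/30 and 3/5.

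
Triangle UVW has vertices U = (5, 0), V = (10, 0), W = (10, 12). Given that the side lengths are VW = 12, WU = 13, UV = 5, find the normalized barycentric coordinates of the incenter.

The incenter has barycentric coordinates proportional to the opposite side lengths: (12 : 13 : 5).
Normalizing by 12+13+5 = 30 gives (2/5, 13/30, 1/6).

(2/5, 13/30, 1/6)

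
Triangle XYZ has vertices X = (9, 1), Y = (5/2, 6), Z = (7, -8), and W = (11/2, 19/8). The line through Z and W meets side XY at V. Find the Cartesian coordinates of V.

(37/7, 27/7)

Barycentric coordinates of W with respect to XYZ: (3/8, 1/2, 1/8).
On side XY the Z-coordinate is zero; dropping W's Z-weight 1/8 and renormalizing the remaining 3/8 : 1/2 gives weights 3/7, 4/7 on X, Y.
V = (3/7)·(9, 1) + (4/7)·(5/2, 6) = (37/7, 27/7).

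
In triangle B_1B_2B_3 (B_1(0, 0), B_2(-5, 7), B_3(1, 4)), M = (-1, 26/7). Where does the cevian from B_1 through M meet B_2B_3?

(-7/5, 26/5)

Barycentric coordinates of M with respect to B_1B_2B_3: (2/7, 2/7, 3/7).
On side B_2B_3 the B_1-coordinate is zero; dropping M's B_1-weight 2/7 and renormalizing the remaining 2/7 : 3/7 gives weights 2/5, 3/5 on B_2, B_3.
N = (2/5)·(-5, 7) + (3/5)·(1, 4) = (-7/5, 26/5).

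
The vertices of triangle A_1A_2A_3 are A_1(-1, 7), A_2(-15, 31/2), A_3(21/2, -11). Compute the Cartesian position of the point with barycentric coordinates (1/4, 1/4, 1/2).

(5/4, 1/8)

P = (1/4)·A_1 + (1/4)·A_2 + (1/2)·A_3.
x-coordinate: (1/4)·(-1) + (1/4)·(-15) + (1/2)·(21/2) = 5/4.
y-coordinate: (1/4)·7 + (1/4)·(31/2) + (1/2)·(-11) = 1/8.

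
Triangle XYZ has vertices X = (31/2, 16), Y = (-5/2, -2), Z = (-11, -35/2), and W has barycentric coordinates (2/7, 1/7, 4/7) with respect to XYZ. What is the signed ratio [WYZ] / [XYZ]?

2/7

The signed ratio [WYZ]/[XYZ] equals the barycentric coordinate of W at vertex X, which is 2/7.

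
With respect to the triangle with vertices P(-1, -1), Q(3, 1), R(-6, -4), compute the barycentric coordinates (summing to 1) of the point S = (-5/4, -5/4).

(1/2, 1/4, 1/4)

Signed area of the reference triangle: [PQR] = ½·((-1)·(1−(-4)) + 3·(-4−(-1)) + (-6)·(-1−1)) = ½·(-5 − 9 + 12) = -1.
[SQR] = ½·((-5/4)·(1−(-4)) + 3·(-4−(-5/4)) + (-6)·(-5/4−1)) = ½·(-25/4 − 33/4 + 27/2) = -1/2, so the P-coordinate is (-1/2)/(-1) = 1/2.
[PSR] = ½·((-1)·(-5/4−(-4)) + (-5/4)·(-4−(-1)) + (-6)·(-1−(-5/4))) = ½·(-11/4 + 15/4 − 3/2) = -1/4, so the Q-coordinate is 1/4.
[PQS] = ½·((-1)·(1−(-5/4)) + 3·(-5/4−(-1)) + (-5/4)·(-1−1)) = ½·(-9/4 − 3/4 + 5/2) = -1/4, so the R-coordinate is 1/4.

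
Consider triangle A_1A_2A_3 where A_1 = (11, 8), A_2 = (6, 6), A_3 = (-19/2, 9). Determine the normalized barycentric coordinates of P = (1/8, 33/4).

Signed area of the reference triangle: [A_1A_2A_3] = ½·(11·(6−9) + 6·(9−8) + (-19/2)·(8−6)) = ½·(-33 + 6 − 19) = -23.
[PA_2A_3] = ½·((1/8)·(6−9) + 6·(9−(33/4)) + (-19/2)·(33/4−6)) = ½·(-3/8 + 9/2 − 171/8) = -69/8, so the A_1-coordinate is (-69/8)/(-23) = 3/8.
[A_1PA_3] = ½·(11·(33/4−9) + (1/8)·(9−8) + (-19/2)·(8−(33/4))) = ½·(-33/4 + 1/8 + 19/8) = -23/8, so the A_2-coordinate is 1/8.
[A_1A_2P] = ½·(11·(6−(33/4)) + 6·(33/4−8) + (1/8)·(8−6)) = ½·(-99/4 + 3/2 + 1/4) = -23/2, so the A_3-coordinate is 1/2.
Check: 3/8 + 1/8 + 1/2 = 1.

(3/8, 1/8, 1/2)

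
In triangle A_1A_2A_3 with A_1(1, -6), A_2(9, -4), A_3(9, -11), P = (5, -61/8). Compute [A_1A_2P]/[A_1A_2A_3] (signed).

3/8

[A_1A_2A_3] = ½·(1·(-4−(-11)) + 9·(-11−(-6)) + 9·(-6−(-4))) = ½·(7 − 45 − 18) = -28.
[A_1A_2P] = ½·(1·(-4−(-61/8)) + 9·(-61/8−(-6)) + 5·(-6−(-4))) = ½·(29/8 − 117/8 − 10) = -21/2, so the ratio is (-21/2)/(-28) = 3/8.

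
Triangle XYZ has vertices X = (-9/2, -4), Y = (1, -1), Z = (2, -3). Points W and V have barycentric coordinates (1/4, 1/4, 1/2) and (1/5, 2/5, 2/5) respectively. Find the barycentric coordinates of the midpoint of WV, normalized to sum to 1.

(9/40, 13/40, 9/20)

Since both coordinate triples sum to 1, the midpoint's barycentrics are the componentwise average.
(1/4+1/5)/2 = 9/40; similarly 13/40 and 9/20.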